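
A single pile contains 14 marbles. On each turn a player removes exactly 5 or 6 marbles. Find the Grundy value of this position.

0

Build the Grundy sequence with g(k) = mex{g(k−s) : s ∈ {5, 6}, s ≤ k}:
k:     0  1  2  3  4  5  6  7  8  9 10 11 12 13 14
g(k):  0  0  0  0  0  1  1  1  1  1  2  0  0  0  0
So g(14) = 0.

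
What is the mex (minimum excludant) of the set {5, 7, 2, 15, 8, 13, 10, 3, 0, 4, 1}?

The values 0, 1, 2, 3, 4, 5 are all present; 6 is the first non-negative integer missing from the set.

6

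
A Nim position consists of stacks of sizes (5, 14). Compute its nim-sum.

11

Compute the nim-sum pairwise:
5 XOR 14 = 11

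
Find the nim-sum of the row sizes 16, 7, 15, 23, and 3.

12

Compute the nim-sum pairwise:
16 ⊕ 7 = 23
23 ⊕ 15 = 24
24 ⊕ 23 = 15
15 ⊕ 3 = 12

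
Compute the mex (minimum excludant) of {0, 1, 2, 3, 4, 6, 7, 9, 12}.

5

The values 0, 1, 2, 3, 4 are all present; 5 is the first non-negative integer missing from the set.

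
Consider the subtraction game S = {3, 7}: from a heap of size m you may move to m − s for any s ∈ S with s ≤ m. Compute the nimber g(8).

2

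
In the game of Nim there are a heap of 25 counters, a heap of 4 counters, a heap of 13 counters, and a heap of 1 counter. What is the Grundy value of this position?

Bitwise XOR of the heap sizes:
  11001  (25)
  00100  (4)
  01101  (13)
  00001  (1)
  -----
  10001  (17)

17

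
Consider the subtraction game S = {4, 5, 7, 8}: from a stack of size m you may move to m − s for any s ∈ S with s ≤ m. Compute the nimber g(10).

Grundy values for subtraction set {4, 5, 7, 8}:
k:     0  1  2  3  4  5  6  7  8  9 10
g(k):  0  0  0  0  1  1  1  1  2  2  2
So g(10) = 2.

2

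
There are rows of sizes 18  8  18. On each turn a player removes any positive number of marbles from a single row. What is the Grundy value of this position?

8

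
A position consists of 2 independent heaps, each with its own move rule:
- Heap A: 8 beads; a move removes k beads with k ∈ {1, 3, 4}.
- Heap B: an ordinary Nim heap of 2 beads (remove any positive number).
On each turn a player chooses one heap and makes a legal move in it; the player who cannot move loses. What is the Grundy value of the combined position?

Grundy values for heap A (subtraction set {1, 3, 4}):
g(0) = mex{} = 0
g(1) = mex{0} = 1
g(2) = mex{1} = 0
g(3) = mex{0} = 1
g(4) = mex{0,1} = 2
g(5) = mex{0,1,2} = 3
g(6) = mex{0,1,3} = 2
g(7) = mex{1,2} = 0
g(8) = mex{0,2,3} = 1
So g(8) = 1.
Heap B is a plain Nim heap of size 2, so its Grundy value is 2.
By the Sprague-Grundy theorem, the Grundy value of a sum of independent games is the XOR of the component values.
Combined value = 1 XOR 2 = 3.

3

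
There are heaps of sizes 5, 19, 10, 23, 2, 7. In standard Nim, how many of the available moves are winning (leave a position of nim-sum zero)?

Bitwise XOR of the heap sizes:
  00101  (5)
  10011  (19)
  01010  (10)
  10111  (23)
  00010  (2)
  00111  (7)
  -----
  01110  (14)
The overall nim-sum is X = 14. A heap of size p has a winning move iff p XOR X < p (reduce it to p XOR X).
  5: 5 XOR 14 = 11 ≥ 5 — no move.
  19: 19 XOR 14 = 29 ≥ 19 — no move.
  10: 10 XOR 14 = 4 < 10 — winning move (to 4).
  23: 23 XOR 14 = 25 ≥ 23 — no move.
  2: 2 XOR 14 = 12 ≥ 2 — no move.
  7: 7 XOR 14 = 9 ≥ 7 — no move.
That gives 1 winning move.

1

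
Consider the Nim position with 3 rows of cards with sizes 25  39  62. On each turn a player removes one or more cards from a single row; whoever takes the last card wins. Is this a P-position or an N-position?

P-position

Write each in binary and XOR column by column:
  011001  (25)
  100111  (39)
  111110  (62)
  ------
  000000  (0)
The nim-sum is 0, so this is a P-position: the player to move is in a losing position under optimal play.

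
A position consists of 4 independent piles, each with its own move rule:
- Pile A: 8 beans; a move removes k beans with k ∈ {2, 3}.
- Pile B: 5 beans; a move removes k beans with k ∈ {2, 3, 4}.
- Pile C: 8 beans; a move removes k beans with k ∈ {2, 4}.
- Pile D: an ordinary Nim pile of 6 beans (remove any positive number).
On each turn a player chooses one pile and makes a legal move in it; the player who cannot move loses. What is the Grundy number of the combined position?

4

Build the Grundy sequence for pile A with g(k) = mex{g(k−s) : s ∈ {2, 3}, s ≤ k}:
k:     0  1  2  3  4  5  6  7  8
g(k):  0  0  1  1  2  0  0  1  1
So g(8) = 1.
Build the Grundy sequence for pile B with g(k) = mex{g(k−s) : s ∈ {2, 3, 4}, s ≤ k}:
g(0) = mex{} = 0
g(1) = mex{} = 0
g(2) = mex{0} = 1
g(3) = mex{0} = 1
g(4) = mex{0,1} = 2
g(5) = mex{0,1} = 2
So g(5) = 2.
For pile C, compute g(0), g(1), … with moves {2, 4}:
k:     0  1  2  3  4  5  6  7  8
g(k):  0  0  1  1  2  2  0  0  1
So g(8) = 1.
Pile D is a plain Nim pile of size 6, so its Grundy value is 6.
By the Sprague-Grundy theorem, the Grundy value of a sum of independent games is the XOR of the component values.
Combined value = 1 ⊕ 2 ⊕ 1 ⊕ 6 = 4.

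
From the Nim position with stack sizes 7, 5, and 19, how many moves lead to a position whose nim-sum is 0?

Compute the nim-sum pairwise:
7 ⊕ 5 = 2
2 ⊕ 19 = 17
The overall nim-sum is X = 17. A stack of size p has a winning move iff p XOR X < p (reduce it to p XOR X).
  7: 7 XOR 17 = 22 ≥ 7 — no move.
  5: 5 XOR 17 = 20 ≥ 5 — no move.
  19: 19 XOR 17 = 2 < 19 — winning move (to 2).
That gives 1 winning move.

1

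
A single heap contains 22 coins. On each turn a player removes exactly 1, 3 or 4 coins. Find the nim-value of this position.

Build the Grundy sequence with g(k) = mex{g(k−s) : s ∈ {1, 3, 4}, s ≤ k}:
k:     0  1  2  3  4  5  6  7  8  9 10 11 12 13 14 15 16 17 18 19 20 21 22
g(k):  0  1  0  1  2  3  2  0  1  0  1  2  3  2  0  1  0  1  2  3  2  0  1
So g(22) = 1.

1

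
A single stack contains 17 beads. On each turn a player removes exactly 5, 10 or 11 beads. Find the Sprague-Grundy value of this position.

0

Grundy values for subtraction set {5, 10, 11}:
k:     0  1  2  3  4  5  6  7  8  9 10 11 12 13 14 15 16 17
g(k):  0  0  0  0  0  1  1  1  1  1  2  2  2  2  2  3  0  0
So g(17) = 0.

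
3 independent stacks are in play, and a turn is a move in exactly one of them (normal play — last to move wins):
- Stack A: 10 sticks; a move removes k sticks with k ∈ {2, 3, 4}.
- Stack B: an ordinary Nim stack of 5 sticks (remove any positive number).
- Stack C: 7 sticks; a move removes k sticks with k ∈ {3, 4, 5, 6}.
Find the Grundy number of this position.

Build the Grundy sequence for stack A with g(k) = mex{g(k−s) : s ∈ {2, 3, 4}, s ≤ k}:
k:     0  1  2  3  4  5  6  7  8  9 10
g(k):  0  0  1  1  2  2  0  0  1  1  2
So g(10) = 2.
Stack B is a plain Nim stack of size 5, so its Grundy value is 5.
Grundy values for stack C (subtraction set {3, 4, 5, 6}):
k:     0  1  2  3  4  5  6  7
g(k):  0  0  0  1  1  1  2  2
So g(7) = 2.
By the Sprague-Grundy theorem, the Grundy value of a sum of independent games is the XOR of the component values.
Combined value = 2 XOR 5 XOR 2 = 5.

5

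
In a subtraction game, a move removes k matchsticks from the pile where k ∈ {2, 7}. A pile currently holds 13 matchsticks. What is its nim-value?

Build the Grundy sequence with g(k) = mex{g(k−s) : s ∈ {2, 7}, s ≤ k}:
g(0) = mex{} = 0
g(1) = mex{} = 0
g(2) = mex{0} = 1
g(3) = mex{0} = 1
g(4) = mex{1} = 0
g(5) = mex{1} = 0
g(6) = mex{0} = 1
g(7) = mex{0} = 1
g(8) = mex{0,1} = 2
g(9) = mex{1} = 0
g(10) = mex{1,2} = 0
g(11) = mex{0} = 1
g(12) = mex{0} = 1
g(13) = mex{1} = 0
So g(13) = 0.

0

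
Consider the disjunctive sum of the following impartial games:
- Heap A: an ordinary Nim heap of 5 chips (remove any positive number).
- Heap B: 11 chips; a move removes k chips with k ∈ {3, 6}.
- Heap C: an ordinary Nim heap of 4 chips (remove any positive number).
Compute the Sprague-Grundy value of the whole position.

Heap A is a plain Nim heap of size 5, so its Grundy value is 5.
For heap B, compute g(0), g(1), … with moves {3, 6}:
k:     0  1  2  3  4  5  6  7  8  9 10 11
g(k):  0  0  0  1  1  1  2  2  2  0  0  0
So g(11) = 0.
Heap C is a plain Nim heap of size 4, so its Grundy value is 4.
By the Sprague-Grundy theorem, the Grundy value of a sum of independent games is the XOR of the component values.
Combined value = 5 ⊕ 0 ⊕ 4 = 1.

1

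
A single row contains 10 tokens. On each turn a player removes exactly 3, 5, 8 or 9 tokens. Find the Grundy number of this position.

3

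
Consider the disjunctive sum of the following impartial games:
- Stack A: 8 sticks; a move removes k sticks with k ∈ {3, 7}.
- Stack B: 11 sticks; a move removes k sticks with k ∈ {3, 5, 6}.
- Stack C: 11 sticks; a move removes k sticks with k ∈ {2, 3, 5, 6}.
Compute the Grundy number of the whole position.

Build the Grundy sequence for stack A with g(k) = mex{g(k−s) : s ∈ {3, 7}, s ≤ k}:
g(0) = mex{} = 0
g(1) = mex{} = 0
g(2) = mex{} = 0
g(3) = mex{0} = 1
g(4) = mex{0} = 1
g(5) = mex{0} = 1
g(6) = mex{1} = 0
g(7) = mex{0,1} = 2
g(8) = mex{0,1} = 2
So g(8) = 2.
Build the Grundy sequence for stack B with g(k) = mex{g(k−s) : s ∈ {3, 5, 6}, s ≤ k}:
g(0) = mex{} = 0
g(1) = mex{} = 0
g(2) = mex{} = 0
g(3) = mex{0} = 1
g(4) = mex{0} = 1
g(5) = mex{0} = 1
g(6) = mex{0,1} = 2
g(7) = mex{0,1} = 2
g(8) = mex{0,1} = 2
g(9) = mex{1,2} = 0
g(10) = mex{1,2} = 0
g(11) = mex{1,2} = 0
So g(11) = 0.
Build the Grundy sequence for stack C with g(k) = mex{g(k−s) : s ∈ {2, 3, 5, 6}, s ≤ k}:
g(0) = mex{} = 0
g(1) = mex{} = 0
g(2) = mex{0} = 1
g(3) = mex{0} = 1
g(4) = mex{0,1} = 2
g(5) = mex{0,1} = 2
g(6) = mex{0,1,2} = 3
g(7) = mex{0,1,2} = 3
g(8) = mex{1,2,3} = 0
g(9) = mex{1,2,3} = 0
g(10) = mex{0,2,3} = 1
g(11) = mex{0,2,3} = 1
So g(11) = 1.
By the Sprague-Grundy theorem, the Grundy value of a sum of independent games is the XOR of the component values.
Combined value = 2 XOR 0 XOR 1 = 3.

3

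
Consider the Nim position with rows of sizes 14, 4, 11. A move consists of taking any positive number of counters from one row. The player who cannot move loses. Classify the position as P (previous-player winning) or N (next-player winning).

Bitwise XOR of the heap sizes:
  1110  (14)
  0100  (4)
  1011  (11)
  ----
  0001  (1)
The nim-sum is 1 ≠ 0, so this is an N-position: the player to move can win.

N-position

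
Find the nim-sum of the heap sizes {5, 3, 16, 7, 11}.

Compute the nim-sum pairwise:
5 XOR 3 = 6
6 XOR 16 = 22
22 XOR 7 = 17
17 XOR 11 = 26

26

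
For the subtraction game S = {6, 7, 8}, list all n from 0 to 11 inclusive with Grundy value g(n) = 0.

0, 1, 2, 3, 4, 5

Build the Grundy sequence with g(k) = mex{g(k−s) : s ∈ {6, 7, 8}, s ≤ k}:
g(0) = mex{} = 0
g(1) = mex{} = 0
g(2) = mex{} = 0
g(3) = mex{} = 0
g(4) = mex{} = 0
g(5) = mex{} = 0
g(6) = mex{0} = 1
g(7) = mex{0} = 1
g(8) = mex{0} = 1
g(9) = mex{0} = 1
g(10) = mex{0} = 1
g(11) = mex{0} = 1
The P-positions (g = 0) in 0..11 are 0, 1, 2, 3, 4, 5.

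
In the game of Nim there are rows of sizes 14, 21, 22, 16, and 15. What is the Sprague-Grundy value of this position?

Nim-sum: 14 ⊕ 21 ⊕ 22 ⊕ 16 ⊕ 15 = 18.

18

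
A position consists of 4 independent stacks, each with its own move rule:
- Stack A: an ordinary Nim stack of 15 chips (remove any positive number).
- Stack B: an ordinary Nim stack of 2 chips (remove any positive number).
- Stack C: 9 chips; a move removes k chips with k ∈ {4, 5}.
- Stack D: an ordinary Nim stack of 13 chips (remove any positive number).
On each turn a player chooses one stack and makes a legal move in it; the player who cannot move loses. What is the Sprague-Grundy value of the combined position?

0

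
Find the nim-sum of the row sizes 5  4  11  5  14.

1

Nim-sum: 5 XOR 4 XOR 11 XOR 5 XOR 14 = 1.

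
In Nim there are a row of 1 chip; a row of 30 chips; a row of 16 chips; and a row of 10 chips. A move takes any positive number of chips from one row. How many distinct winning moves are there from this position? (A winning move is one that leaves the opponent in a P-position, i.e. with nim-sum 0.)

1

Compute the nim-sum pairwise:
1 ^ 30 = 31
31 ^ 16 = 15
15 ^ 10 = 5
The overall nim-sum is X = 5. A row of size p has a winning move iff p XOR X < p (reduce it to p XOR X).
  1: 1 XOR 5 = 4 ≥ 1 — no move.
  30: 30 XOR 5 = 27 < 30 — winning move (to 27).
  16: 16 XOR 5 = 21 ≥ 16 — no move.
  10: 10 XOR 5 = 15 ≥ 10 — no move.
That gives 1 winning move.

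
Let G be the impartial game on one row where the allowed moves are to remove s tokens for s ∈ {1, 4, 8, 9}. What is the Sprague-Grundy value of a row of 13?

Compute g(0), g(1), … for moves {1, 4, 8, 9}:
k:     0  1  2  3  4  5  6  7  8  9 10 11 12 13
g(k):  0  1  0  1  2  0  1  0  1  2  3  2  0  1
So g(13) = 1.

1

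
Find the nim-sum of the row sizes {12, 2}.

14

In binary:
  1100  (12)
  0010  (2)
  ----
  1110  (14)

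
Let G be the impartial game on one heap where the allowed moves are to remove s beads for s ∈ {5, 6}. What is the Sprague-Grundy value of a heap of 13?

Build the Grundy sequence with g(k) = mex{g(k−s) : s ∈ {5, 6}, s ≤ k}:
k:     0  1  2  3  4  5  6  7  8  9 10 11 12 13
g(k):  0  0  0  0  0  1  1  1  1  1  2  0  0  0
So g(13) = 0.

0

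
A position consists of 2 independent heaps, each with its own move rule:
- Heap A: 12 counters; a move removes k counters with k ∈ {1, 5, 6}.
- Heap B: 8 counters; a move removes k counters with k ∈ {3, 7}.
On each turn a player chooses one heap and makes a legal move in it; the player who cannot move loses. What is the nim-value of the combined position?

For heap A, compute g(0), g(1), … with moves {1, 5, 6}:
k:     0  1  2  3  4  5  6  7  8  9 10 11 12
g(k):  0  1  0  1  0  1  2  3  2  3  2  0  1
So g(12) = 1.
Build the Grundy sequence for heap B with g(k) = mex{g(k−s) : s ∈ {3, 7}, s ≤ k}:
g(0) = mex{} = 0
g(1) = mex{} = 0
g(2) = mex{} = 0
g(3) = mex{0} = 1
g(4) = mex{0} = 1
g(5) = mex{0} = 1
g(6) = mex{1} = 0
g(7) = mex{0,1} = 2
g(8) = mex{0,1} = 2
So g(8) = 2.
The value of a disjunctive sum is the nim-sum of the parts.
Combined value = 1 ⊕ 2 = 3.

3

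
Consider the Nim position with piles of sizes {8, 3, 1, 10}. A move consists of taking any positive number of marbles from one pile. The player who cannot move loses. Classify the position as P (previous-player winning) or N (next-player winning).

P-position

Compute the nim-sum pairwise:
8 XOR 3 = 11
11 XOR 1 = 10
10 XOR 10 = 0
The nim-sum is 0, so this is a P-position: the player to move is in a losing position under optimal play.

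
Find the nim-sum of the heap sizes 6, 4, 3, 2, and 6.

Nim-sum: 6 ^ 4 ^ 3 ^ 2 ^ 6 = 5.

5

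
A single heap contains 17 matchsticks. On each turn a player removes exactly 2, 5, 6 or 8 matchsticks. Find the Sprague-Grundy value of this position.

1

Grundy values for subtraction set {2, 5, 6, 8}:
k:     0  1  2  3  4  5  6  7  8  9 10 11 12 13 14 15 16 17
g(k):  0  0  1  1  0  2  1  3  2  2  3  0  2  1  0  0  1  1
So g(17) = 1.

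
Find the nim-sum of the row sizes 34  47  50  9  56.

14

Compute the nim-sum pairwise:
34 ⊕ 47 = 13
13 ⊕ 50 = 63
63 ⊕ 9 = 54
54 ⊕ 56 = 14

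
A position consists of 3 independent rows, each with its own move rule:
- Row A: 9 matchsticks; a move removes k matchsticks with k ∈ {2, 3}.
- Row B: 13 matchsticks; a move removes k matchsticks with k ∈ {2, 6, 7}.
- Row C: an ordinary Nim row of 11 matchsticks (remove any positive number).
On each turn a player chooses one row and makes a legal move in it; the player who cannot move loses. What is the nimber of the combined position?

Grundy values for row A (subtraction set {2, 3}):
k:     0  1  2  3  4  5  6  7  8  9
g(k):  0  0  1  1  2  0  0  1  1  2
So g(9) = 2.
Build the Grundy sequence for row B with g(k) = mex{g(k−s) : s ∈ {2, 6, 7}, s ≤ k}:
k:     0  1  2  3  4  5  6  7  8  9 10 11 12 13
g(k):  0  0  1  1  0  0  1  1  2  0  3  1  2  0
So g(13) = 0.
Row C is a plain Nim row of size 11, so its Grundy value is 11.
By the Sprague-Grundy theorem, the Grundy value of a sum of independent games is the XOR of the component values.
Combined value = 2 XOR 0 XOR 11 = 9.

9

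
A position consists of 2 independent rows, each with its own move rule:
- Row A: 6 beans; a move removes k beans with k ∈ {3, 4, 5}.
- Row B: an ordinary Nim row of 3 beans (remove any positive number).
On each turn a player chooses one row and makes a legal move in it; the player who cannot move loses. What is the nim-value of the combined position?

1

For row A, compute g(0), g(1), … with moves {3, 4, 5}:
k:     0  1  2  3  4  5  6
g(k):  0  0  0  1  1  1  2
So g(6) = 2.
Row B is a plain Nim row of size 3, so its Grundy value is 3.
By the Sprague-Grundy theorem, the Grundy value of a sum of independent games is the XOR of the component values.
Combined value = 2 XOR 3 = 1.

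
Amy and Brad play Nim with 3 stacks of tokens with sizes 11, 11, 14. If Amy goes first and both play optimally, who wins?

Amy wins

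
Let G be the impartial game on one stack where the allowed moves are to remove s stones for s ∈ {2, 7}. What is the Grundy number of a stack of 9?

0

Compute g(0), g(1), … for moves {2, 7}:
g(0) = mex{} = 0
g(1) = mex{} = 0
g(2) = mex{0} = 1
g(3) = mex{0} = 1
g(4) = mex{1} = 0
g(5) = mex{1} = 0
g(6) = mex{0} = 1
g(7) = mex{0} = 1
g(8) = mex{0,1} = 2
g(9) = mex{1} = 0
So g(9) = 0.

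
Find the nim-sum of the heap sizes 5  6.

Nim-sum: 5 XOR 6 = 3.

3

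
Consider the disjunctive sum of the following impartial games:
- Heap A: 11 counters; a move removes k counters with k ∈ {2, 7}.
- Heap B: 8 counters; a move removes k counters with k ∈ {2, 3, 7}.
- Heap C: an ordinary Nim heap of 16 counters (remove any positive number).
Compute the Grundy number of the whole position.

Grundy values for heap A (subtraction set {2, 7}):
k:     0  1  2  3  4  5  6  7  8  9 10 11
g(k):  0  0  1  1  0  0  1  1  2  0  0  1
So g(11) = 1.
For heap B, compute g(0), g(1), … with moves {2, 3, 7}:
g(0) = mex{} = 0
g(1) = mex{} = 0
g(2) = mex{0} = 1
g(3) = mex{0} = 1
g(4) = mex{0,1} = 2
g(5) = mex{1} = 0
g(6) = mex{1,2} = 0
g(7) = mex{0,2} = 1
g(8) = mex{0} = 1
So g(8) = 1.
Heap C is a plain Nim heap of size 16, so its Grundy value is 16.
The value of a disjunctive sum is the nim-sum of the parts.
Combined value = 1 ⊕ 1 ⊕ 16 = 16.

16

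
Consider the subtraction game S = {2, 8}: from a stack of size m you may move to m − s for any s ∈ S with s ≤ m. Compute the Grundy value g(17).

1

Grundy values for subtraction set {2, 8}:
k:     0  1  2  3  4  5  6  7  8  9 10 11 12 13 14 15 16 17
g(k):  0  0  1  1  0  0  1  1  2  2  0  0  1  1  0  0  1  1
So g(17) = 1.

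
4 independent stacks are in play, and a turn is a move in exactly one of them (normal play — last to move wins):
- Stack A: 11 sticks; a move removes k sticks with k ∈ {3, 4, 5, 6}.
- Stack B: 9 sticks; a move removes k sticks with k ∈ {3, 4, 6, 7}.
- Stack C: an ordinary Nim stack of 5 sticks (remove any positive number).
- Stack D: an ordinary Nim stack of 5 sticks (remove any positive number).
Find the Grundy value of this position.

3

Grundy values for stack A (subtraction set {3, 4, 5, 6}):
g(0) = mex{} = 0
g(1) = mex{} = 0
g(2) = mex{} = 0
g(3) = mex{0} = 1
g(4) = mex{0} = 1
g(5) = mex{0} = 1
g(6) = mex{0,1} = 2
g(7) = mex{0,1} = 2
g(8) = mex{0,1} = 2
g(9) = mex{1,2} = 0
g(10) = mex{1,2} = 0
g(11) = mex{1,2} = 0
So g(11) = 0.
Build the Grundy sequence for stack B with g(k) = mex{g(k−s) : s ∈ {3, 4, 6, 7}, s ≤ k}:
k:     0  1  2  3  4  5  6  7  8  9
g(k):  0  0  0  1  1  1  2  2  2  3
So g(9) = 3.
Stack C is a plain Nim stack of size 5, so its Grundy value is 5.
Stack D is a plain Nim stack of size 5, so its Grundy value is 5.
By the Sprague-Grundy theorem, the Grundy value of a sum of independent games is the XOR of the component values.
Combined value = 0 ⊕ 3 ⊕ 5 ⊕ 5 = 3.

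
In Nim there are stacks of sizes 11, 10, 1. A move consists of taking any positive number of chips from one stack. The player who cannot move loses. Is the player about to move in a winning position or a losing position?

Losing position

Write each in binary and XOR column by column:
  1011  (11)
  1010  (10)
  0001  (1)
  ----
  0000  (0)
The nim-sum is 0, so this is a P-position: the player to move is in a losing position under optimal play.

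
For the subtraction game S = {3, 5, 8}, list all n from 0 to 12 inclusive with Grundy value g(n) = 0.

0, 1, 2, 11, 12

Grundy values for subtraction set {3, 5, 8}:
g(0) = mex{} = 0
g(1) = mex{} = 0
g(2) = mex{} = 0
g(3) = mex{0} = 1
g(4) = mex{0} = 1
g(5) = mex{0} = 1
g(6) = mex{0,1} = 2
g(7) = mex{0,1} = 2
g(8) = mex{0,1} = 2
g(9) = mex{0,1,2} = 3
g(10) = mex{0,1,2} = 3
g(11) = mex{1,2} = 0
g(12) = mex{1,2,3} = 0
The P-positions (g = 0) in 0..12 are 0, 1, 2, 11, 12.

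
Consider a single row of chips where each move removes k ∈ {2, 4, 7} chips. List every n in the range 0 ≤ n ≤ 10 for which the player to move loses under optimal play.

0, 1, 6, 9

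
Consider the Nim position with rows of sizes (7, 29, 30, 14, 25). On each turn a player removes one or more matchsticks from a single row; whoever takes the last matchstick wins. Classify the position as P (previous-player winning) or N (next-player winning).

N-position

Bitwise XOR of the heap sizes:
  00111  (7)
  11101  (29)
  11110  (30)
  01110  (14)
  11001  (25)
  -----
  10011  (19)
The nim-sum is 19 ≠ 0, so this is an N-position: the player to move can win.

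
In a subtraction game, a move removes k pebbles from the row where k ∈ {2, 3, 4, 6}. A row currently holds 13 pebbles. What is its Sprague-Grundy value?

Grundy values for subtraction set {2, 3, 4, 6}:
g(0) = mex{} = 0
g(1) = mex{} = 0
g(2) = mex{0} = 1
g(3) = mex{0} = 1
g(4) = mex{0,1} = 2
g(5) = mex{0,1} = 2
g(6) = mex{0,1,2} = 3
g(7) = mex{0,1,2} = 3
g(8) = mex{1,2,3} = 0
g(9) = mex{1,2,3} = 0
g(10) = mex{0,2,3} = 1
g(11) = mex{0,2,3} = 1
g(12) = mex{0,1,3} = 2
g(13) = mex{0,1,3} = 2
So g(13) = 2.

2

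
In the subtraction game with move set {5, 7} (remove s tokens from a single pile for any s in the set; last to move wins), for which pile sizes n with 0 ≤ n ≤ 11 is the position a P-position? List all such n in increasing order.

0, 1, 2, 3, 4

Compute g(0), g(1), … for moves {5, 7}:
g(0) = mex{} = 0
g(1) = mex{} = 0
g(2) = mex{} = 0
g(3) = mex{} = 0
g(4) = mex{} = 0
g(5) = mex{0} = 1
g(6) = mex{0} = 1
g(7) = mex{0} = 1
g(8) = mex{0} = 1
g(9) = mex{0} = 1
g(10) = mex{0,1} = 2
g(11) = mex{0,1} = 2
The P-positions (g = 0) in 0..11 are 0, 1, 2, 3, 4.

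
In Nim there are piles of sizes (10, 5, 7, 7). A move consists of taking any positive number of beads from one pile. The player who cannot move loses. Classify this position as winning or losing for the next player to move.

Compute the nim-sum pairwise:
10 ⊕ 5 = 15
15 ⊕ 7 = 8
8 ⊕ 7 = 15
The nim-sum is 15 ≠ 0, so this is an N-position: the player to move can win.

Winning position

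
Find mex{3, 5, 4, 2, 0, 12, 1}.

6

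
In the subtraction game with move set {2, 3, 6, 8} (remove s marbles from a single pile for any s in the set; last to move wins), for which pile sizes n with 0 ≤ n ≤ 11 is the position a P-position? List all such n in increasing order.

0, 1, 5, 10

Grundy values for subtraction set {2, 3, 6, 8}:
g(0) = mex{} = 0
g(1) = mex{} = 0
g(2) = mex{0} = 1
g(3) = mex{0} = 1
g(4) = mex{0,1} = 2
g(5) = mex{1} = 0
g(6) = mex{0,1,2} = 3
g(7) = mex{0,2} = 1
g(8) = mex{0,1,3} = 2
g(9) = mex{0,1,3} = 2
g(10) = mex{1,2} = 0
g(11) = mex{0,1,2} = 3
The P-positions (g = 0) in 0..11 are 0, 1, 5, 10.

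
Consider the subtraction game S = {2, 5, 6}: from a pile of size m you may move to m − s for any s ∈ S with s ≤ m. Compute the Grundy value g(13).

Compute g(0), g(1), … for moves {2, 5, 6}:
g(0) = mex{} = 0
g(1) = mex{} = 0
g(2) = mex{0} = 1
g(3) = mex{0} = 1
g(4) = mex{1} = 0
g(5) = mex{0,1} = 2
g(6) = mex{0} = 1
g(7) = mex{0,1,2} = 3
g(8) = mex{1} = 0
g(9) = mex{0,1,3} = 2
g(10) = mex{0,2} = 1
g(11) = mex{1,2} = 0
g(12) = mex{1,3} = 0
g(13) = mex{0,3} = 1
So g(13) = 1.

1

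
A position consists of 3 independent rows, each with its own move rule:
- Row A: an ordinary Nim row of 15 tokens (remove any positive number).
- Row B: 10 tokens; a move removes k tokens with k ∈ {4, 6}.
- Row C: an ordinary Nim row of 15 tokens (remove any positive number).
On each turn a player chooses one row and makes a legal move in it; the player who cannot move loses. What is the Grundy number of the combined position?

0

Row A is a plain Nim row of size 15, so its Grundy value is 15.
Grundy values for row B (subtraction set {4, 6}):
k:     0  1  2  3  4  5  6  7  8  9 10
g(k):  0  0  0  0  1  1  1  1  2  2  0
So g(10) = 0.
Row C is a plain Nim row of size 15, so its Grundy value is 15.
By the Sprague-Grundy theorem, the Grundy value of a sum of independent games is the XOR of the component values.
Combined value = 15 XOR 0 XOR 15 = 0.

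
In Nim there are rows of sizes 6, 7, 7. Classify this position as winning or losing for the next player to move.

Winning position

Write each in binary and XOR column by column:
  110  (6)
  111  (7)
  111  (7)
  ---
  110  (6)
The nim-sum is 6 ≠ 0, so this is an N-position: the player to move can win.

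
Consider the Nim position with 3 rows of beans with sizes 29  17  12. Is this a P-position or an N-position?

P-position

Compute the nim-sum pairwise:
29 XOR 17 = 12
12 XOR 12 = 0
The nim-sum is 0, so this is a P-position: the player to move is in a losing position under optimal play.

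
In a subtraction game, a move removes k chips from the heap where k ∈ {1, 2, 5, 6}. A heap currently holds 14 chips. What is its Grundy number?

0

Build the Grundy sequence with g(k) = mex{g(k−s) : s ∈ {1, 2, 5, 6}, s ≤ k}:
g(0) = mex{} = 0
g(1) = mex{0} = 1
g(2) = mex{0,1} = 2
g(3) = mex{1,2} = 0
g(4) = mex{0,2} = 1
g(5) = mex{0,1} = 2
g(6) = mex{0,1,2} = 3
g(7) = mex{1,2,3} = 0
g(8) = mex{0,2,3} = 1
g(9) = mex{0,1} = 2
g(10) = mex{1,2} = 0
g(11) = mex{0,2,3} = 1
g(12) = mex{0,1,3} = 2
g(13) = mex{0,1,2} = 3
g(14) = mex{1,2,3} = 0
So g(14) = 0.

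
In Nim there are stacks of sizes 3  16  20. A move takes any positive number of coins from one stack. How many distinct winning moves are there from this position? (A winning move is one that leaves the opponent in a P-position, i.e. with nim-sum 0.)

1

Compute the nim-sum pairwise:
3 XOR 16 = 19
19 XOR 20 = 7
The overall nim-sum is X = 7. A stack of size p has a winning move iff p XOR X < p (reduce it to p XOR X).
  3: 3 XOR 7 = 4 ≥ 3 — no move.
  16: 16 XOR 7 = 23 ≥ 16 — no move.
  20: 20 XOR 7 = 19 < 20 — winning move (to 19).
That gives 1 winning move.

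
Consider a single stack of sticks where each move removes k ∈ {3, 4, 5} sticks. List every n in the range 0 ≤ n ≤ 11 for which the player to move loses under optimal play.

0, 1, 2, 8, 9, 10

Grundy values for subtraction set {3, 4, 5}:
g(0) = mex{} = 0
g(1) = mex{} = 0
g(2) = mex{} = 0
g(3) = mex{0} = 1
g(4) = mex{0} = 1
g(5) = mex{0} = 1
g(6) = mex{0,1} = 2
g(7) = mex{0,1} = 2
g(8) = mex{1} = 0
g(9) = mex{1,2} = 0
g(10) = mex{1,2} = 0
g(11) = mex{0,2} = 1
The P-positions (g = 0) in 0..11 are 0, 1, 2, 8, 9, 10.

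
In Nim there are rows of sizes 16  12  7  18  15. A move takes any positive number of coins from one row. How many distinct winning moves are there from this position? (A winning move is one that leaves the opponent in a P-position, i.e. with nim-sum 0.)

Bitwise XOR of the heap sizes:
  10000  (16)
  01100  (12)
  00111  (7)
  10010  (18)
  01111  (15)
  -----
  00110  (6)
The overall nim-sum is X = 6. A row of size p has a winning move iff p XOR X < p (reduce it to p XOR X).
  16: 16 XOR 6 = 22 ≥ 16 — no move.
  12: 12 XOR 6 = 10 < 12 — winning move (to 10).
  7: 7 XOR 6 = 1 < 7 — winning move (to 1).
  18: 18 XOR 6 = 20 ≥ 18 — no move.
  15: 15 XOR 6 = 9 < 15 — winning move (to 9).
That gives 3 winning moves.

3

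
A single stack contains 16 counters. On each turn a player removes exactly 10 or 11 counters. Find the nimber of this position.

Build the Grundy sequence with g(k) = mex{g(k−s) : s ∈ {10, 11}, s ≤ k}:
k:     0  1  2  3  4  5  6  7  8  9 10 11 12 13 14 15 16
g(k):  0  0  0  0  0  0  0  0  0  0  1  1  1  1  1  1  1
So g(16) = 1.

1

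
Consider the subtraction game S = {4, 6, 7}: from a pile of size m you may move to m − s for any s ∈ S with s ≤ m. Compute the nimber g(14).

0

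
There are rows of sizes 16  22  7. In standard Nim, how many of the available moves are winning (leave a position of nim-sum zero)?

1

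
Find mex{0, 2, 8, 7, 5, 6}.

1

0 is in the set but 1 is not, so the mex is 1.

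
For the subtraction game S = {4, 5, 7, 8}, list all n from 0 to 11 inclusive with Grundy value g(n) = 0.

0, 1, 2, 3

Grundy values for subtraction set {4, 5, 7, 8}:
g(0) = mex{} = 0
g(1) = mex{} = 0
g(2) = mex{} = 0
g(3) = mex{} = 0
g(4) = mex{0} = 1
g(5) = mex{0} = 1
g(6) = mex{0} = 1
g(7) = mex{0} = 1
g(8) = mex{0,1} = 2
g(9) = mex{0,1} = 2
g(10) = mex{0,1} = 2
g(11) = mex{0,1} = 2
The P-positions (g = 0) in 0..11 are 0, 1, 2, 3.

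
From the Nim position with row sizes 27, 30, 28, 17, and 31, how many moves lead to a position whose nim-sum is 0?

5

In binary:
  11011  (27)
  11110  (30)
  11100  (28)
  10001  (17)
  11111  (31)
  -----
  10111  (23)
The overall nim-sum is X = 23. A row of size p has a winning move iff p XOR X < p (reduce it to p XOR X).
  27: 27 XOR 23 = 12 < 27 — winning move (to 12).
  30: 30 XOR 23 = 9 < 30 — winning move (to 9).
  28: 28 XOR 23 = 11 < 28 — winning move (to 11).
  17: 17 XOR 23 = 6 < 17 — winning move (to 6).
  31: 31 XOR 23 = 8 < 31 — winning move (to 8).
That gives 5 winning moves.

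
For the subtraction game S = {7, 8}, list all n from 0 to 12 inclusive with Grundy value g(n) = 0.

Build the Grundy sequence with g(k) = mex{g(k−s) : s ∈ {7, 8}, s ≤ k}:
k:     0  1  2  3  4  5  6  7  8  9 10 11 12
g(k):  0  0  0  0  0  0  0  1  1  1  1  1  1
The P-positions (g = 0) in 0..12 are 0, 1, 2, 3, 4, 5, 6.

0, 1, 2, 3, 4, 5, 6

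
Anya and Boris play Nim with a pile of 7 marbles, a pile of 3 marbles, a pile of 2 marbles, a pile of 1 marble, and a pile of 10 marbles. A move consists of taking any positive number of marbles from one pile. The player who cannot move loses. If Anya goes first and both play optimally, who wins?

Compute the nim-sum pairwise:
7 ^ 3 = 4
4 ^ 2 = 6
6 ^ 1 = 7
7 ^ 10 = 13
The nim-sum is 13 ≠ 0, so this is an N-position: the player to move can win; Anya has a winning move.

Anya wins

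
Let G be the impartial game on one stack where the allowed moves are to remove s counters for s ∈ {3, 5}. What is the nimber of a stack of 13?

1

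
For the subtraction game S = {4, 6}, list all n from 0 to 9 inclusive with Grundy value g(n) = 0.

0, 1, 2, 3

Compute g(0), g(1), … for moves {4, 6}:
k:     0  1  2  3  4  5  6  7  8  9
g(k):  0  0  0  0  1  1  1  1  2  2
The P-positions (g = 0) in 0..9 are 0, 1, 2, 3.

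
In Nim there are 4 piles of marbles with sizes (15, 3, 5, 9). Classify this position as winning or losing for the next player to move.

Losing position

Nim-sum: 15 XOR 3 XOR 5 XOR 9 = 0.
The nim-sum is 0, so this is a P-position: the player to move is in a losing position under optimal play.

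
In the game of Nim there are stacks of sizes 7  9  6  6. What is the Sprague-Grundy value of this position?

Bitwise XOR of the heap sizes:
  0111  (7)
  1001  (9)
  0110  (6)
  0110  (6)
  ----
  1110  (14)

14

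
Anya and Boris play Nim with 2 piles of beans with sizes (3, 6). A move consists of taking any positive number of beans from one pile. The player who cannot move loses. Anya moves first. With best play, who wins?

Anya wins

In binary:
  011  (3)
  110  (6)
  ---
  101  (5)
The nim-sum is 5 ≠ 0, so this is an N-position: the player to move can win; Anya has a winning move.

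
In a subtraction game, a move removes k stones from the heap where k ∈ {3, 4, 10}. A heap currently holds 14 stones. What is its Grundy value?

0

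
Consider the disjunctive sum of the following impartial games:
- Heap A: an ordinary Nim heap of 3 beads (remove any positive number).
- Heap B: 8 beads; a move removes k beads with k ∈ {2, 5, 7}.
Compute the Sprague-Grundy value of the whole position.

1

Heap A is a plain Nim heap of size 3, so its Grundy value is 3.
For heap B, compute g(0), g(1), … with moves {2, 5, 7}:
g(0) = mex{} = 0
g(1) = mex{} = 0
g(2) = mex{0} = 1
g(3) = mex{0} = 1
g(4) = mex{1} = 0
g(5) = mex{0,1} = 2
g(6) = mex{0} = 1
g(7) = mex{0,1,2} = 3
g(8) = mex{0,1} = 2
So g(8) = 2.
By the Sprague-Grundy theorem, the Grundy value of a sum of independent games is the XOR of the component values.
Combined value = 3 XOR 2 = 1.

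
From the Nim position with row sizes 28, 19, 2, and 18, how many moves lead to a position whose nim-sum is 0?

3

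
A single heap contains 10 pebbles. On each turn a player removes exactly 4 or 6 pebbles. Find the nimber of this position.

0

Grundy values for subtraction set {4, 6}:
g(0) = mex{} = 0
g(1) = mex{} = 0
g(2) = mex{} = 0
g(3) = mex{} = 0
g(4) = mex{0} = 1
g(5) = mex{0} = 1
g(6) = mex{0} = 1
g(7) = mex{0} = 1
g(8) = mex{0,1} = 2
g(9) = mex{0,1} = 2
g(10) = mex{1} = 0
So g(10) = 0.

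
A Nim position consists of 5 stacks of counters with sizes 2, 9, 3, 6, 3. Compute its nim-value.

13

Write each in binary and XOR column by column:
  0010  (2)
  1001  (9)
  0011  (3)
  0110  (6)
  0011  (3)
  ----
  1101  (13)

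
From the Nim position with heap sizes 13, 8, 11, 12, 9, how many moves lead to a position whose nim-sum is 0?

Compute the nim-sum pairwise:
13 ^ 8 = 5
5 ^ 11 = 14
14 ^ 12 = 2
2 ^ 9 = 11
The overall nim-sum is X = 11. A heap of size p has a winning move iff p XOR X < p (reduce it to p XOR X).
  13: 13 XOR 11 = 6 < 13 — winning move (to 6).
  8: 8 XOR 11 = 3 < 8 — winning move (to 3).
  11: 11 XOR 11 = 0 < 11 — winning move (to 0).
  12: 12 XOR 11 = 7 < 12 — winning move (to 7).
  9: 9 XOR 11 = 2 < 9 — winning move (to 2).
That gives 5 winning moves.

5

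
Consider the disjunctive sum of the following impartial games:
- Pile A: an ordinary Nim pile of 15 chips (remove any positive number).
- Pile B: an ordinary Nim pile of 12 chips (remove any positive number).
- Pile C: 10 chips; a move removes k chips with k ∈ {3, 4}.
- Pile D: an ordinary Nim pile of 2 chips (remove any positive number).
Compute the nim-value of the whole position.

Pile A is a plain Nim pile of size 15, so its Grundy value is 15.
Pile B is a plain Nim pile of size 12, so its Grundy value is 12.
Grundy values for pile C (subtraction set {3, 4}):
k:     0  1  2  3  4  5  6  7  8  9 10
g(k):  0  0  0  1  1  1  2  0  0  0  1
So g(10) = 1.
Pile D is a plain Nim pile of size 2, so its Grundy value is 2.
The value of a disjunctive sum is the nim-sum of the parts.
Combined value = 15 ⊕ 12 ⊕ 1 ⊕ 2 = 0.

0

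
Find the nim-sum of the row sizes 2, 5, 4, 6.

Nim-sum: 2 ⊕ 5 ⊕ 4 ⊕ 6 = 5.

5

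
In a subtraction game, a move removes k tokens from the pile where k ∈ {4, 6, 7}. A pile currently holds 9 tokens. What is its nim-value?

Compute g(0), g(1), … for moves {4, 6, 7}:
g(0) = mex{} = 0
g(1) = mex{} = 0
g(2) = mex{} = 0
g(3) = mex{} = 0
g(4) = mex{0} = 1
g(5) = mex{0} = 1
g(6) = mex{0} = 1
g(7) = mex{0} = 1
g(8) = mex{0,1} = 2
g(9) = mex{0,1} = 2
So g(9) = 2.

2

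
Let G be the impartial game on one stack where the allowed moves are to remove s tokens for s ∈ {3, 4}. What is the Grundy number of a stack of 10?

1

Grundy values for subtraction set {3, 4}:
k:     0  1  2  3  4  5  6  7  8  9 10
g(k):  0  0  0  1  1  1  2  0  0  0  1
So g(10) = 1.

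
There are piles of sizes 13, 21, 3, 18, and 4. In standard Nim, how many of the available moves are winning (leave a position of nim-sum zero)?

1

Compute the nim-sum pairwise:
13 ⊕ 21 = 24
24 ⊕ 3 = 27
27 ⊕ 18 = 9
9 ⊕ 4 = 13
The overall nim-sum is X = 13. A pile of size p has a winning move iff p XOR X < p (reduce it to p XOR X).
  13: 13 XOR 13 = 0 < 13 — winning move (to 0).
  21: 21 XOR 13 = 24 ≥ 21 — no move.
  3: 3 XOR 13 = 14 ≥ 3 — no move.
  18: 18 XOR 13 = 31 ≥ 18 — no move.
  4: 4 XOR 13 = 9 ≥ 4 — no move.
That gives 1 winning move.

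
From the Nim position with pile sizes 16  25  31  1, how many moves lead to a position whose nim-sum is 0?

Bitwise XOR of the heap sizes:
  10000  (16)
  11001  (25)
  11111  (31)
  00001  (1)
  -----
  10111  (23)
The overall nim-sum is X = 23. A pile of size p has a winning move iff p XOR X < p (reduce it to p XOR X).
  16: 16 XOR 23 = 7 < 16 — winning move (to 7).
  25: 25 XOR 23 = 14 < 25 — winning move (to 14).
  31: 31 XOR 23 = 8 < 31 — winning move (to 8).
  1: 1 XOR 23 = 22 ≥ 1 — no move.
That gives 3 winning moves.

3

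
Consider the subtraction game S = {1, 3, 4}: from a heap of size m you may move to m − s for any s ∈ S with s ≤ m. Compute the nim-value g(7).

0

Build the Grundy sequence with g(k) = mex{g(k−s) : s ∈ {1, 3, 4}, s ≤ k}:
k:     0  1  2  3  4  5  6  7
g(k):  0  1  0  1  2  3  2  0
So g(7) = 0.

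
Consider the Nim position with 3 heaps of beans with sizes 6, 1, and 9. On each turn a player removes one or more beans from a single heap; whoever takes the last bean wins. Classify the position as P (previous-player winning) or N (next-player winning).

Write each in binary and XOR column by column:
  0110  (6)
  0001  (1)
  1001  (9)
  ----
  1110  (14)
The nim-sum is 14 ≠ 0, so this is an N-position: the player to move can win.

N-position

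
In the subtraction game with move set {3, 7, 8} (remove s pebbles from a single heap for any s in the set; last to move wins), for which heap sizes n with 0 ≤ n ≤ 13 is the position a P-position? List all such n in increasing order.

0, 1, 2, 6, 11, 12

Compute g(0), g(1), … for moves {3, 7, 8}:
g(0) = mex{} = 0
g(1) = mex{} = 0
g(2) = mex{} = 0
g(3) = mex{0} = 1
g(4) = mex{0} = 1
g(5) = mex{0} = 1
g(6) = mex{1} = 0
g(7) = mex{0,1} = 2
g(8) = mex{0,1} = 2
g(9) = mex{0} = 1
g(10) = mex{0,1,2} = 3
g(11) = mex{1,2} = 0
g(12) = mex{1} = 0
g(13) = mex{0,1,3} = 2
The P-positions (g = 0) in 0..13 are 0, 1, 2, 6, 11, 12.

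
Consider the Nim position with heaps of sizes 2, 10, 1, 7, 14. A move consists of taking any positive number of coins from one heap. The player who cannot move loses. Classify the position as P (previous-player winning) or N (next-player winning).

P-position

Nim-sum: 2 XOR 10 XOR 1 XOR 7 XOR 14 = 0.
The nim-sum is 0, so this is a P-position: the player to move is in a losing position under optimal play.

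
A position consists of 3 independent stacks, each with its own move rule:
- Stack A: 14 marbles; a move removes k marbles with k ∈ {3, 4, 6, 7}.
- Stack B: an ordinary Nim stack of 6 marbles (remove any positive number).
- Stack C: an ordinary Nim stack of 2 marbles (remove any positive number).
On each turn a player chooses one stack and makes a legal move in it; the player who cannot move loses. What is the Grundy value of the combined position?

5

Build the Grundy sequence for stack A with g(k) = mex{g(k−s) : s ∈ {3, 4, 6, 7}, s ≤ k}:
g(0) = mex{} = 0
g(1) = mex{} = 0
g(2) = mex{} = 0
g(3) = mex{0} = 1
g(4) = mex{0} = 1
g(5) = mex{0} = 1
g(6) = mex{0,1} = 2
g(7) = mex{0,1} = 2
g(8) = mex{0,1} = 2
g(9) = mex{0,1,2} = 3
g(10) = mex{1,2} = 0
g(11) = mex{1,2} = 0
g(12) = mex{1,2,3} = 0
g(13) = mex{0,2,3} = 1
g(14) = mex{0,2} = 1
So g(14) = 1.
Stack B is a plain Nim stack of size 6, so its Grundy value is 6.
Stack C is a plain Nim stack of size 2, so its Grundy value is 2.
By the Sprague-Grundy theorem, the Grundy value of a sum of independent games is the XOR of the component values.
Combined value = 1 XOR 6 XOR 2 = 5.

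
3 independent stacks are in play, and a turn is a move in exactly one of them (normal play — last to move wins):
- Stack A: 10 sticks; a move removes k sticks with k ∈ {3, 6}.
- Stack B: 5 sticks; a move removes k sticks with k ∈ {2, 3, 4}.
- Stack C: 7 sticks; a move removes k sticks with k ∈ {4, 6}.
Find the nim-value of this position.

3

Grundy values for stack A (subtraction set {3, 6}):
k:     0  1  2  3  4  5  6  7  8  9 10
g(k):  0  0  0  1  1  1  2  2  2  0  0
So g(10) = 0.
For stack B, compute g(0), g(1), … with moves {2, 3, 4}:
k:     0  1  2  3  4  5
g(k):  0  0  1  1  2  2
So g(5) = 2.
Build the Grundy sequence for stack C with g(k) = mex{g(k−s) : s ∈ {4, 6}, s ≤ k}:
g(0) = mex{} = 0
g(1) = mex{} = 0
g(2) = mex{} = 0
g(3) = mex{} = 0
g(4) = mex{0} = 1
g(5) = mex{0} = 1
g(6) = mex{0} = 1
g(7) = mex{0} = 1
So g(7) = 1.
By the Sprague-Grundy theorem, the Grundy value of a sum of independent games is the XOR of the component values.
Combined value = 0 ⊕ 2 ⊕ 1 = 3.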